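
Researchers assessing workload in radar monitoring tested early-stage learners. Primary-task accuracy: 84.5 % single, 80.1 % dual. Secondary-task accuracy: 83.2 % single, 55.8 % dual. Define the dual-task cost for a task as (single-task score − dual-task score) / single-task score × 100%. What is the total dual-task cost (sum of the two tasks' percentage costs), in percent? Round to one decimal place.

38.1

Primary cost = (84.5 − 80.1) / 84.5 × 100% = 5.2071%.
Secondary cost = (83.2 − 55.8) / 83.2 × 100% = 32.9327%.
Total = 5.2071% + 32.9327% = 38.1398% ≈ 38.1%.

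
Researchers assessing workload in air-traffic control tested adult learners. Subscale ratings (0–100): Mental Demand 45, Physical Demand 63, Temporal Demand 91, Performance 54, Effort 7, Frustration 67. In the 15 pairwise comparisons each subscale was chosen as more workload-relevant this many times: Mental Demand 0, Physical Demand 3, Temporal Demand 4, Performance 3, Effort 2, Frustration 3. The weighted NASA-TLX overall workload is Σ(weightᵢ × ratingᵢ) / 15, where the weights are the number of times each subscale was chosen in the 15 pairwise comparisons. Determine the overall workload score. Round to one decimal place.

62.0

The tallies are the weights (they sum to 15).
Weighted sum = 0·45 + 3·63 + 4·91 + 3·54 + 2·7 + 3·67
            = 0 + 189 + 364 + 162 + 14 + 201 = 930.
Overall workload = 930 / 15 = 62.0000 ≈ 62.0.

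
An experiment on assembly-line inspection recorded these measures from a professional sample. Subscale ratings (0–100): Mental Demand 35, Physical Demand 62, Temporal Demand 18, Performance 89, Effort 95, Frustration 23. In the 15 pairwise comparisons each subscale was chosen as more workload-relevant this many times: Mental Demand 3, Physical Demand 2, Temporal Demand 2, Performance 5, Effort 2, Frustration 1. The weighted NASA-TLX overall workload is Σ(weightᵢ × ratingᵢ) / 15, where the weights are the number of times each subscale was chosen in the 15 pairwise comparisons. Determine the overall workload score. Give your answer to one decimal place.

61.5

The tallies are the weights (they sum to 15).
Weighted sum = 3·35 + 2·62 + 2·18 + 5·89 + 2·95 + 1·23
            = 105 + 124 + 36 + 445 + 190 + 23 = 923.
Overall workload = 923 / 15 = 61.5333 ≈ 61.5.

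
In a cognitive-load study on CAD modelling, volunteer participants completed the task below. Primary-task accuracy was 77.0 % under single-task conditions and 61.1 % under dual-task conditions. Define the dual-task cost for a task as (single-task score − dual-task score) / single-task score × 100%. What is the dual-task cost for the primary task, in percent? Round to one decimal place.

20.6

Cost = (77.0 − 61.1) / 77.0 × 100%
     = 15.9000 / 77.0 × 100% = 20.6494%.
≈ 20.6%.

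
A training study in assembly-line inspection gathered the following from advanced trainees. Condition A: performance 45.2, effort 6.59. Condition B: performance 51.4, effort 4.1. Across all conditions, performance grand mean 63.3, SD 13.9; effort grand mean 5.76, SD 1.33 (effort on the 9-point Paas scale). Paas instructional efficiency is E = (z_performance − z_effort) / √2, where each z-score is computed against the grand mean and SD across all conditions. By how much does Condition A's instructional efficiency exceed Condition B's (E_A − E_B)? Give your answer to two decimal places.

-1.64

Condition A: z_P = (45.2 − 63.3)/13.9 = -1.3022; z_E = (6.59 − 5.76)/1.33 = 0.6241; E_A = (-1.3022 − 0.6241)/√2 = -1.3621.
Condition B: z_P = (51.4 − 63.3)/13.9 = -0.8561; z_E = (4.1 − 5.76)/1.33 = -1.2481; E_B = (-0.8561 − (-1.2481))/√2 = 0.2772.
E_A − E_B = -1.3621 − 0.2772 = -1.6393 ≈ -1.64.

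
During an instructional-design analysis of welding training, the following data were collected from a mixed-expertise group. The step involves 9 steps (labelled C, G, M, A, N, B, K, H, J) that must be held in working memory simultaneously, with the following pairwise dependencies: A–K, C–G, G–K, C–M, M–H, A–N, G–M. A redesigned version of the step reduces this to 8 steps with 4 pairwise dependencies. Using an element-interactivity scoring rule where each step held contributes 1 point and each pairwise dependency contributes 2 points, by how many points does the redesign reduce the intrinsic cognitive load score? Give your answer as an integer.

Original: 9 × 1 + 7 × 2 = 9 + 14 = 23.
Redesigned: 8 × 1 + 4 × 2 = 8 + 8 = 16.
Reduction = 23 − 16 = 7.

7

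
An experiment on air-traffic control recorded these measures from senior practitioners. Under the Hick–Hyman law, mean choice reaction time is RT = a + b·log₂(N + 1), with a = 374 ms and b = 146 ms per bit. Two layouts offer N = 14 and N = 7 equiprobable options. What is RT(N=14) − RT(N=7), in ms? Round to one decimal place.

132.4

RT(14) = 374 + 146·log₂(15) = 374 + 146·3.9069 = 944.4074 ms.
RT(7) = 374 + 146·log₂(8) = 374 + 146·3.0000 = 812.0000 ms.
Difference = 944.4074 − 812.0000 = 132.4074 ≈ 132.4 ms.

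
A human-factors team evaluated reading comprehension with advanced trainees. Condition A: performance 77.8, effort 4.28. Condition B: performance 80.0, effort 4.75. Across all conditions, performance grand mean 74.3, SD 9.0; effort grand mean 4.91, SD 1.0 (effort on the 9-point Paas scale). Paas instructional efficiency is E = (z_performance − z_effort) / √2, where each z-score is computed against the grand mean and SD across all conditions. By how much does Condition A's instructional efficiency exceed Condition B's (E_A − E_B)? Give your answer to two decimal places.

Condition A: z_P = (77.8 − 74.3)/9.0 = 0.3889; z_E = (4.28 − 4.91)/1.0 = -0.6300; E_A = (0.3889 − (-0.6300))/√2 = 0.7205.
Condition B: z_P = (80.0 − 74.3)/9.0 = 0.6333; z_E = (4.75 − 4.91)/1.0 = -0.1600; E_B = (0.6333 − (-0.1600))/√2 = 0.5609.
E_A − E_B = 0.7205 − 0.5609 = 0.1596 ≈ 0.16.

0.16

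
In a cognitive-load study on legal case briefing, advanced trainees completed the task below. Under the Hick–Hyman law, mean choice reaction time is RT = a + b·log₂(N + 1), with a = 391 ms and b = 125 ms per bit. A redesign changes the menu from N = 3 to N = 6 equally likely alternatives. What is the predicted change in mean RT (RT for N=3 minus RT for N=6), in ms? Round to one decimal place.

-100.9

RT(3) = 391 + 125·log₂(4) = 391 + 125·2.0000 = 641.0000 ms.
RT(6) = 391 + 125·log₂(7) = 391 + 125·2.8074 = 741.9250 ms.
Difference = 641.0000 − 741.9250 = -100.9250 ≈ -100.9 ms.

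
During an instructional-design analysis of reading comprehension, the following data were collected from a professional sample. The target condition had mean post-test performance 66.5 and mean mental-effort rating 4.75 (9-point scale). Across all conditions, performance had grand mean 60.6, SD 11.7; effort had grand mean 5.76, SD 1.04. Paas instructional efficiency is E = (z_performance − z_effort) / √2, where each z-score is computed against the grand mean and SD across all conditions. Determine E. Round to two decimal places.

1.04

z_performance = (66.5 − 60.6) / 11.7 = 5.9000 / 11.7 = 0.5043.
z_effort = (4.75 − 5.76) / 1.04 = -1.0100 / 1.04 = -0.9712.
z_P − z_E = 0.5043 − (-0.9712) = 1.4755.
E = 1.4755 / √2 = 1.4755 / 1.41421 = 1.0433 ≈ 1.04.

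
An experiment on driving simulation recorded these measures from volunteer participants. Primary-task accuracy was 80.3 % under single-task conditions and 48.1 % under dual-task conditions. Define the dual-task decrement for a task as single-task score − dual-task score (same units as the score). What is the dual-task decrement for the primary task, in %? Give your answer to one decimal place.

Decrement = 80.3 − 48.1 = 32.2000 % ≈ 32.2 %.

32.2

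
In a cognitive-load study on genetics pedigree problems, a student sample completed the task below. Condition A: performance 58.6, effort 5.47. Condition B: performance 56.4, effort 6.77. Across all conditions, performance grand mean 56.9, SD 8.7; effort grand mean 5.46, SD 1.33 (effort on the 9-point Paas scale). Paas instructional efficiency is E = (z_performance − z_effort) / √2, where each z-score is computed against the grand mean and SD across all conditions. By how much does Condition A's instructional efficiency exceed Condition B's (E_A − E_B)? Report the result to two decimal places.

0.87

Condition A: z_P = (58.6 − 56.9)/8.7 = 0.1954; z_E = (5.47 − 5.46)/1.33 = 0.0075; E_A = (0.1954 − 0.0075)/√2 = 0.1329.
Condition B: z_P = (56.4 − 56.9)/8.7 = -0.0575; z_E = (6.77 − 5.46)/1.33 = 0.9850; E_B = (-0.0575 − 0.9850)/√2 = -0.7372.
E_A − E_B = 0.1329 − (-0.7372) = 0.8701 ≈ 0.87.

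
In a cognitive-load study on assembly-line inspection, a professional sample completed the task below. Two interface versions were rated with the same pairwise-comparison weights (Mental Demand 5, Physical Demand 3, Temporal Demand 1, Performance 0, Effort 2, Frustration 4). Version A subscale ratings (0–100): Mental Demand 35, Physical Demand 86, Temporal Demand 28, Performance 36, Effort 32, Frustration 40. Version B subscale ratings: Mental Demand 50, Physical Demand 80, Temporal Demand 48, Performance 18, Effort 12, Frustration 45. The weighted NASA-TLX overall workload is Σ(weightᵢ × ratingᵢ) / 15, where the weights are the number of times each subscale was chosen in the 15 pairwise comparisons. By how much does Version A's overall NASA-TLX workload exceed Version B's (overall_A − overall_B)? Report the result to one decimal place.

Version A weighted sum = 5·35 + 3·86 + 1·28 + 0·36 + 2·32 + 4·40 = 175 + 258 + 28 + 0 + 64 + 160 = 685; overall_A = 685/15 = 45.6667.
Version B weighted sum = 5·50 + 3·80 + 1·48 + 0·18 + 2·12 + 4·45 = 250 + 240 + 48 + 0 + 24 + 180 = 742; overall_B = 742/15 = 49.4667.
Difference = 45.6667 − 49.4667 = -3.8000 ≈ -3.8.

-3.8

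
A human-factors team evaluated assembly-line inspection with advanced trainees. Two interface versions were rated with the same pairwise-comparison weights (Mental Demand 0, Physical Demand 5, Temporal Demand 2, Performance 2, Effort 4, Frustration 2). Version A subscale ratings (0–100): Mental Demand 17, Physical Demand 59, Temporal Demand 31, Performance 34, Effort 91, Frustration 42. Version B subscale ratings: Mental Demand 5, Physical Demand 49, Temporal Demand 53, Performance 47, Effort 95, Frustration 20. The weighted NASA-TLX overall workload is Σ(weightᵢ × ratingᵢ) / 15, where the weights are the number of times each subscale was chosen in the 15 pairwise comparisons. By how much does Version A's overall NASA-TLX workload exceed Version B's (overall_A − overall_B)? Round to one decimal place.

Version A weighted sum = 0·17 + 5·59 + 2·31 + 2·34 + 4·91 + 2·42 = 0 + 295 + 62 + 68 + 364 + 84 = 873; overall_A = 873/15 = 58.2000.
Version B weighted sum = 0·5 + 5·49 + 2·53 + 2·47 + 4·95 + 2·20 = 0 + 245 + 106 + 94 + 380 + 40 = 865; overall_B = 865/15 = 57.6667.
Difference = 58.2000 − 57.6667 = 0.5333 ≈ 0.5.

0.5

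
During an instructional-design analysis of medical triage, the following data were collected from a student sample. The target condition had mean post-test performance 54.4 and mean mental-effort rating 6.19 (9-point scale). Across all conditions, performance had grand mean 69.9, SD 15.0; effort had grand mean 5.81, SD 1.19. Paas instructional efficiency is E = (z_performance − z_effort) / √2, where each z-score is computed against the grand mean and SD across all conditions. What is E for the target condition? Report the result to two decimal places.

-0.96

z_performance = (54.4 − 69.9) / 15.0 = -15.5000 / 15.0 = -1.0333.
z_effort = (6.19 − 5.81) / 1.19 = 0.3800 / 1.19 = 0.3193.
z_P − z_E = -1.0333 − 0.3193 = -1.3526.
E = -1.3526 / √2 = -1.3526 / 1.41421 = -0.9564 ≈ -0.96.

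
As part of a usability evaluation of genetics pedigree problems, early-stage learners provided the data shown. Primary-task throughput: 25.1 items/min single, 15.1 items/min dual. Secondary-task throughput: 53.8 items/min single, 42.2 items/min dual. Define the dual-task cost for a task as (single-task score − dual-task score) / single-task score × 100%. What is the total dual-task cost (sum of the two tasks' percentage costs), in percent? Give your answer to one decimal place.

Primary cost = (25.1 − 15.1) / 25.1 × 100% = 39.8406%.
Secondary cost = (53.8 − 42.2) / 53.8 × 100% = 21.5613%.
Total = 39.8406% + 21.5613% = 61.4019% ≈ 61.4%.

61.4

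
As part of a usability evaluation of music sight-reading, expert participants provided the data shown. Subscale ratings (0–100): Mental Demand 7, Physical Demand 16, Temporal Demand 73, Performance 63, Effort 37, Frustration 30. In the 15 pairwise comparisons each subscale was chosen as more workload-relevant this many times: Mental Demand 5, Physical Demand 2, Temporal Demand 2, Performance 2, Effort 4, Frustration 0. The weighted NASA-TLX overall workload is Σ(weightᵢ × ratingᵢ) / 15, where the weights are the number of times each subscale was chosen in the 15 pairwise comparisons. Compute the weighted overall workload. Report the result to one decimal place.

The tallies are the weights (they sum to 15).
Weighted sum = 5·7 + 2·16 + 2·73 + 2·63 + 4·37 + 0·30
            = 35 + 32 + 146 + 126 + 148 + 0 = 487.
Overall workload = 487 / 15 = 32.4667 ≈ 32.5.

32.5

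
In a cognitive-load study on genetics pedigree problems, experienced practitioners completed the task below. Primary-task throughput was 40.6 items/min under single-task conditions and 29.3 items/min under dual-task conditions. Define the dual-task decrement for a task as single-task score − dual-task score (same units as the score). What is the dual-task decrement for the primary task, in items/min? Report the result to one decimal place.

Decrement = 40.6 − 29.3 = 11.3000 items/min ≈ 11.3 items/min.

11.3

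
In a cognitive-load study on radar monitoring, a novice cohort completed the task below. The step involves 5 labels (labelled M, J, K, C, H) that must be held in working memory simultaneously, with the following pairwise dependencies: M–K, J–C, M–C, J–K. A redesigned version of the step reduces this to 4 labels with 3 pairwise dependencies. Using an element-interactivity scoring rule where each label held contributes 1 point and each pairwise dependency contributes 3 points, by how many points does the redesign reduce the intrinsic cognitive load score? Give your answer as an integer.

Original: 5 × 1 + 4 × 3 = 5 + 12 = 17.
Redesigned: 4 × 1 + 3 × 3 = 4 + 9 = 13.
Reduction = 17 − 13 = 4.

4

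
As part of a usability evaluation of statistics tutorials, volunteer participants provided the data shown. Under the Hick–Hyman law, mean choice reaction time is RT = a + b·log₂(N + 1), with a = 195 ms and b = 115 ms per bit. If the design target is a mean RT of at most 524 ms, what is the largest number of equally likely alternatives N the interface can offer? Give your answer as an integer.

Set 195 + 115·log₂(N + 1) ≤ 524.
log₂(N + 1) ≤ (524 − 195) / 115 = 2.8609.
N + 1 ≤ 2^2.8609 = 7.2647.
N ≤ 6.2647, so the largest integer N is 6.

6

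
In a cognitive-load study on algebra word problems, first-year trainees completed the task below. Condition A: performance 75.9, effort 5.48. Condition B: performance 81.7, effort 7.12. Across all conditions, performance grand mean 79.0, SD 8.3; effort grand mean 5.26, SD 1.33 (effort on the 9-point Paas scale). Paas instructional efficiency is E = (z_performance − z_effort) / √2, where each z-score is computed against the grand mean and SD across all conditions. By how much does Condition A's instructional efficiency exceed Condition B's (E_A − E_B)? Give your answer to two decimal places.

Condition A: z_P = (75.9 − 79.0)/8.3 = -0.3735; z_E = (5.48 − 5.26)/1.33 = 0.1654; E_A = (-0.3735 − 0.1654)/√2 = -0.3811.
Condition B: z_P = (81.7 − 79.0)/8.3 = 0.3253; z_E = (7.12 − 5.26)/1.33 = 1.3985; E_B = (0.3253 − 1.3985)/√2 = -0.7589.
E_A − E_B = -0.3811 − (-0.7589) = 0.3778 ≈ 0.38.

0.38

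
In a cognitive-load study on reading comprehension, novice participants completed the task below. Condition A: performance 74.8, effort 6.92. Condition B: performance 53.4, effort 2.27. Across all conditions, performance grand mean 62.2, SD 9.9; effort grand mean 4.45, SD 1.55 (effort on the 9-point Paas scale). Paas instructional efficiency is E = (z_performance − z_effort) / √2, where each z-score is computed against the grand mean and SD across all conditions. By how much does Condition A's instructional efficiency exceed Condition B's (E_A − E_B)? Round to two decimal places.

-0.59

Condition A: z_P = (74.8 − 62.2)/9.9 = 1.2727; z_E = (6.92 − 4.45)/1.55 = 1.5935; E_A = (1.2727 − 1.5935)/√2 = -0.2268.
Condition B: z_P = (53.4 − 62.2)/9.9 = -0.8889; z_E = (2.27 − 4.45)/1.55 = -1.4065; E_B = (-0.8889 − (-1.4065))/√2 = 0.3660.
E_A − E_B = -0.2268 − 0.3660 = -0.5928 ≈ -0.59.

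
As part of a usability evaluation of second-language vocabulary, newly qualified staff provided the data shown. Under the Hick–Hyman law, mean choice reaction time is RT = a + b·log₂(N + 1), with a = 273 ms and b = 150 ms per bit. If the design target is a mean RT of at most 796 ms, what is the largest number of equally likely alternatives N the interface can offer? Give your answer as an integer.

10

Set 273 + 150·log₂(N + 1) ≤ 796.
log₂(N + 1) ≤ (796 − 273) / 150 = 3.4867.
N + 1 ≤ 2^3.4867 = 11.2099.
N ≤ 10.2099, so the largest integer N is 10.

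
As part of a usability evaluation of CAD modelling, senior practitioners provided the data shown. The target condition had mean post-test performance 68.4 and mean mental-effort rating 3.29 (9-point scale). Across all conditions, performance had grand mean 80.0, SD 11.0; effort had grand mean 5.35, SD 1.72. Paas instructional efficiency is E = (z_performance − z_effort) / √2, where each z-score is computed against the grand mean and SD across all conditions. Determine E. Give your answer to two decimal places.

z_performance = (68.4 − 80.0) / 11.0 = -11.6000 / 11.0 = -1.0545.
z_effort = (3.29 − 5.35) / 1.72 = -2.0600 / 1.72 = -1.1977.
z_P − z_E = -1.0545 − (-1.1977) = 0.1432.
E = 0.1432 / √2 = 0.1432 / 1.41421 = 0.1013 ≈ 0.10.

0.10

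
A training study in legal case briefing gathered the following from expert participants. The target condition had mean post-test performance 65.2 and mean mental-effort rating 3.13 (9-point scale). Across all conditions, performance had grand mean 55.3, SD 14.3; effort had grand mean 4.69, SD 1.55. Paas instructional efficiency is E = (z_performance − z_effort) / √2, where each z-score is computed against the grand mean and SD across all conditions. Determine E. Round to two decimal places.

1.20

z_performance = (65.2 − 55.3) / 14.3 = 9.9000 / 14.3 = 0.6923.
z_effort = (3.13 − 4.69) / 1.55 = -1.5600 / 1.55 = -1.0065.
z_P − z_E = 0.6923 − (-1.0065) = 1.6988.
E = 1.6988 / √2 = 1.6988 / 1.41421 = 1.2012 ≈ 1.20.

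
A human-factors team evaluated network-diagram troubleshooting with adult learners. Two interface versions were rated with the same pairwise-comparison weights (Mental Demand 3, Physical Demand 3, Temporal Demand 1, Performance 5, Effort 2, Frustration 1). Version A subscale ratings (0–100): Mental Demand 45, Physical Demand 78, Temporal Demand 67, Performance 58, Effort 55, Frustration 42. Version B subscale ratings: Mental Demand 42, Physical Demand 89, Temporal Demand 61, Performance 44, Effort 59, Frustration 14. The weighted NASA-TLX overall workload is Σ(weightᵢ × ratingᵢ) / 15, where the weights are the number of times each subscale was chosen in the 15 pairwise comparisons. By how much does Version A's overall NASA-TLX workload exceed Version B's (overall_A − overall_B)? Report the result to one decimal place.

Version A weighted sum = 3·45 + 3·78 + 1·67 + 5·58 + 2·55 + 1·42 = 135 + 234 + 67 + 290 + 110 + 42 = 878; overall_A = 878/15 = 58.5333.
Version B weighted sum = 3·42 + 3·89 + 1·61 + 5·44 + 2·59 + 1·14 = 126 + 267 + 61 + 220 + 118 + 14 = 806; overall_B = 806/15 = 53.7333.
Difference = 58.5333 − 53.7333 = 4.8000 ≈ 4.8.

4.8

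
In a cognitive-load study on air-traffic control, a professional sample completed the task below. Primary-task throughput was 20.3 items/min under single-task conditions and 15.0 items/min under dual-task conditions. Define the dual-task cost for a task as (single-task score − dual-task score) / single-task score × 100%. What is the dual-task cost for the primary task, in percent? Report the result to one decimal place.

26.1

Cost = (20.3 − 15.0) / 20.3 × 100%
     = 5.3000 / 20.3 × 100% = 26.1084%.
≈ 26.1%.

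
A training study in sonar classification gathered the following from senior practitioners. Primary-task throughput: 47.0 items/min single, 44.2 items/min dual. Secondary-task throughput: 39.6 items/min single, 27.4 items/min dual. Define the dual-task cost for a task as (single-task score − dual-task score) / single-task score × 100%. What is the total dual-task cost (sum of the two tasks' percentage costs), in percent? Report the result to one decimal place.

Primary cost = (47.0 − 44.2) / 47.0 × 100% = 5.9574%.
Secondary cost = (39.6 − 27.4) / 39.6 × 100% = 30.8081%.
Total = 5.9574% + 30.8081% = 36.7655% ≈ 36.8%.

36.8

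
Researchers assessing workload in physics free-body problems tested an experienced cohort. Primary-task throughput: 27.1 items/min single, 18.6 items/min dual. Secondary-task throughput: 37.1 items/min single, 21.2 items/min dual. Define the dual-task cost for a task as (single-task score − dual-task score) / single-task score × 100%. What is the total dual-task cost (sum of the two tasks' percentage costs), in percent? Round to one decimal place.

Primary cost = (27.1 − 18.6) / 27.1 × 100% = 31.3653%.
Secondary cost = (37.1 − 21.2) / 37.1 × 100% = 42.8571%.
Total = 31.3653% + 42.8571% = 74.2224% ≈ 74.2%.

74.2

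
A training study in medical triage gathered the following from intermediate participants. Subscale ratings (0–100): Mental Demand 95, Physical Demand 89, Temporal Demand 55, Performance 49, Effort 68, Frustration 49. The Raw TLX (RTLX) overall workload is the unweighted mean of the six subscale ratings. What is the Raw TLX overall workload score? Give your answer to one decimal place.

Sum of ratings = 95 + 89 + 55 + 49 + 68 + 49 = 405.
RTLX = 405 / 6 = 67.5000 ≈ 67.5.

67.5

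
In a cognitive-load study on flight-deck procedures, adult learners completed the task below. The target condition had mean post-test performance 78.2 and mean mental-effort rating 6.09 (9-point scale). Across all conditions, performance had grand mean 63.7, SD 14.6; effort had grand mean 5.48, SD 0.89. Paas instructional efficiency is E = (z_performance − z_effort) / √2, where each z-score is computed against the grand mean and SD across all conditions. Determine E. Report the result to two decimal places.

0.22

z_performance = (78.2 − 63.7) / 14.6 = 14.5000 / 14.6 = 0.9932.
z_effort = (6.09 − 5.48) / 0.89 = 0.6100 / 0.89 = 0.6854.
z_P − z_E = 0.9932 − 0.6854 = 0.3078.
E = 0.3078 / √2 = 0.3078 / 1.41421 = 0.2176 ≈ 0.22.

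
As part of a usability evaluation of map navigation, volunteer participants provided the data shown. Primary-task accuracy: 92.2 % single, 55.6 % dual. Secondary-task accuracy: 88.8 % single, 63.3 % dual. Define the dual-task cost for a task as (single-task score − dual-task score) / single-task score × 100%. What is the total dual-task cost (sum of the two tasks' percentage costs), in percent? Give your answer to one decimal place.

Primary cost = (92.2 − 55.6) / 92.2 × 100% = 39.6963%.
Secondary cost = (88.8 − 63.3) / 88.8 × 100% = 28.7162%.
Total = 39.6963% + 28.7162% = 68.4125% ≈ 68.4%.

68.4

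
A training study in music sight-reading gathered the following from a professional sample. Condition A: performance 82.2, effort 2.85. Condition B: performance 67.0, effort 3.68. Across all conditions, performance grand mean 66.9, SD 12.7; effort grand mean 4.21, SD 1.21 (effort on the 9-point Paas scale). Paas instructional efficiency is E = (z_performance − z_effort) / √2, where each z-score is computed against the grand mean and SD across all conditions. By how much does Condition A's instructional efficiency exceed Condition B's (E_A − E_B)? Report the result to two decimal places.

1.33

Condition A: z_P = (82.2 − 66.9)/12.7 = 1.2047; z_E = (2.85 − 4.21)/1.21 = -1.1240; E_A = (1.2047 − (-1.1240))/√2 = 1.6466.
Condition B: z_P = (67.0 − 66.9)/12.7 = 0.0079; z_E = (3.68 − 4.21)/1.21 = -0.4380; E_B = (0.0079 − (-0.4380))/√2 = 0.3153.
E_A − E_B = 1.6466 − 0.3153 = 1.3313 ≈ 1.33.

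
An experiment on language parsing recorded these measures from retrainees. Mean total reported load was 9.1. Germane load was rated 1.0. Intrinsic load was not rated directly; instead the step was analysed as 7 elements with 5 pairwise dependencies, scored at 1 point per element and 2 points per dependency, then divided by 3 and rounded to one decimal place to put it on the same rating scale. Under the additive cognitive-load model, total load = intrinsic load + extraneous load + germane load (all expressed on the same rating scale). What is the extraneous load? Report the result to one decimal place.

2.4

Intrinsic (element-interactivity): (7 × 1 + 5 × 2) / 3 = 17 / 3 = 5.6667 → 5.7.
extraneous load = total − intrinsic − germane
             = 9.1 − 5.7 − 1.0 = 2.4.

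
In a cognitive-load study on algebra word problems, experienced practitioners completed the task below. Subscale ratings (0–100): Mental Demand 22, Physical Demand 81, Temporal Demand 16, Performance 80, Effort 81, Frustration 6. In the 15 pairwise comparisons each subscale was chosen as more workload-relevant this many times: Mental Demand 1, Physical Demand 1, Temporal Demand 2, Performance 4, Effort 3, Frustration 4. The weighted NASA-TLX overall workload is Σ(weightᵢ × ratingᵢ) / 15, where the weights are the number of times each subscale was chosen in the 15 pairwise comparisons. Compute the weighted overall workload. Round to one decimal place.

48.1

The tallies are the weights (they sum to 15).
Weighted sum = 1·22 + 1·81 + 2·16 + 4·80 + 3·81 + 4·6
            = 22 + 81 + 32 + 320 + 243 + 24 = 722.
Overall workload = 722 / 15 = 48.1333 ≈ 48.1.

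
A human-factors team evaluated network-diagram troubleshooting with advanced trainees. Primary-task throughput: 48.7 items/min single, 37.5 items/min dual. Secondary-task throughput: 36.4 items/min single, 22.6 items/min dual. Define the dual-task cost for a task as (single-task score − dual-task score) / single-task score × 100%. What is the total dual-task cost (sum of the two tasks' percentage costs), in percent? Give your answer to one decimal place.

60.9

Primary cost = (48.7 − 37.5) / 48.7 × 100% = 22.9979%.
Secondary cost = (36.4 − 22.6) / 36.4 × 100% = 37.9121%.
Total = 22.9979% + 37.9121% = 60.9100% ≈ 60.9%.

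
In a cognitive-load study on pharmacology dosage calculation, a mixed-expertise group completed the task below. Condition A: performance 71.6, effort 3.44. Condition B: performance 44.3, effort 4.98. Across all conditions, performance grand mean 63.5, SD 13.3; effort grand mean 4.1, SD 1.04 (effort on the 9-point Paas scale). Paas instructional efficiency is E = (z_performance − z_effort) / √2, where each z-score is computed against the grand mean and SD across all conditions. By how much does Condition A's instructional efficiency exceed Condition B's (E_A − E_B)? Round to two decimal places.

Condition A: z_P = (71.6 − 63.5)/13.3 = 0.6090; z_E = (3.44 − 4.1)/1.04 = -0.6346; E_A = (0.6090 − (-0.6346))/√2 = 0.8794.
Condition B: z_P = (44.3 − 63.5)/13.3 = -1.4436; z_E = (4.98 − 4.1)/1.04 = 0.8462; E_B = (-1.4436 − 0.8462)/√2 = -1.6191.
E_A − E_B = 0.8794 − (-1.6191) = 2.4985 ≈ 2.50.

2.50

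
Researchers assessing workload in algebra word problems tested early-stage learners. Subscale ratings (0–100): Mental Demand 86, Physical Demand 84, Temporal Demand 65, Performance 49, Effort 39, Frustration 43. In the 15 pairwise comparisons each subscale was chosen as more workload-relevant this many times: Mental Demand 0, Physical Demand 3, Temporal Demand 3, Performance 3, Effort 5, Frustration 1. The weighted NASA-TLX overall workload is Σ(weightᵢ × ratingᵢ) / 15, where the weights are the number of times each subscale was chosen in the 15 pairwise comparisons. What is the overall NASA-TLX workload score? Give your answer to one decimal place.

The tallies are the weights (they sum to 15).
Weighted sum = 0·86 + 3·84 + 3·65 + 3·49 + 5·39 + 1·43
            = 0 + 252 + 195 + 147 + 195 + 43 = 832.
Overall workload = 832 / 15 = 55.4667 ≈ 55.5.

55.5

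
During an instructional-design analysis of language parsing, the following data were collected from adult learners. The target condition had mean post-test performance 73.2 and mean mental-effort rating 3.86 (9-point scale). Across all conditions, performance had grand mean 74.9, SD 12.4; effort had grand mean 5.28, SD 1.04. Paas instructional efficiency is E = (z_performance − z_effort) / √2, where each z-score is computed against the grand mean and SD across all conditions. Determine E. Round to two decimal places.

0.87

z_performance = (73.2 − 74.9) / 12.4 = -1.7000 / 12.4 = -0.1371.
z_effort = (3.86 − 5.28) / 1.04 = -1.4200 / 1.04 = -1.3654.
z_P − z_E = -0.1371 − (-1.3654) = 1.2283.
E = 1.2283 / √2 = 1.2283 / 1.41421 = 0.8685 ≈ 0.87.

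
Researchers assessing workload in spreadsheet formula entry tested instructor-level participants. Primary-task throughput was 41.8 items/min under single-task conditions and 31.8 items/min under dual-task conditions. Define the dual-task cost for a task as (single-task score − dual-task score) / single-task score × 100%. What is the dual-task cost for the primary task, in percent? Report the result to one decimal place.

Cost = (41.8 − 31.8) / 41.8 × 100%
     = 10.0000 / 41.8 × 100% = 23.9234%.
≈ 23.9%.

23.9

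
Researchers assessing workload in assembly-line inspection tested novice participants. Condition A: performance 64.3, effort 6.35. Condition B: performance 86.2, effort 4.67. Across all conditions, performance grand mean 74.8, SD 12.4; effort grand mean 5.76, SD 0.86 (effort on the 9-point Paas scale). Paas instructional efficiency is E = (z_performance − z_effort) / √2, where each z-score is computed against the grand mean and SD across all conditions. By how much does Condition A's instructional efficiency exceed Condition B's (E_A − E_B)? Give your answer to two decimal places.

Condition A: z_P = (64.3 − 74.8)/12.4 = -0.8468; z_E = (6.35 − 5.76)/0.86 = 0.6860; E_A = (-0.8468 − 0.6860)/√2 = -1.0839.
Condition B: z_P = (86.2 − 74.8)/12.4 = 0.9194; z_E = (4.67 − 5.76)/0.86 = -1.2674; E_B = (0.9194 − (-1.2674))/√2 = 1.5463.
E_A − E_B = -1.0839 − 1.5463 = -2.6302 ≈ -2.63.

-2.63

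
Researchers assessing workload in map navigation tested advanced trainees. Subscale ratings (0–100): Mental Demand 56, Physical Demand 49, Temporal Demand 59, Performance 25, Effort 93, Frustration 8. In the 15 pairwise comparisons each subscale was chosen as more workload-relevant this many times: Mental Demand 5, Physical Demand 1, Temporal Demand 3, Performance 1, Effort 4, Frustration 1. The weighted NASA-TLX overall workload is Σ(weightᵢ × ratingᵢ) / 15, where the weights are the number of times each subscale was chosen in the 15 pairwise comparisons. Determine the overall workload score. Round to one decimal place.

60.7

The tallies are the weights (they sum to 15).
Weighted sum = 5·56 + 1·49 + 3·59 + 1·25 + 4·93 + 1·8
            = 280 + 49 + 177 + 25 + 372 + 8 = 911.
Overall workload = 911 / 15 = 60.7333 ≈ 60.7.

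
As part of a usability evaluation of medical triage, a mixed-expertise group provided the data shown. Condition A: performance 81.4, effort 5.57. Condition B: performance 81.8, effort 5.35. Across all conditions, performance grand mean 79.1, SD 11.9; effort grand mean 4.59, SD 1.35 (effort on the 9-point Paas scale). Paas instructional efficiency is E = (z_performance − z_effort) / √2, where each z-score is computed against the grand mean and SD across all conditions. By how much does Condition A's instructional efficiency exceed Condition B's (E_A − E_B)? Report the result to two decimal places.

-0.14

Condition A: z_P = (81.4 − 79.1)/11.9 = 0.1933; z_E = (5.57 − 4.59)/1.35 = 0.7259; E_A = (0.1933 − 0.7259)/√2 = -0.3766.
Condition B: z_P = (81.8 − 79.1)/11.9 = 0.2269; z_E = (5.35 − 4.59)/1.35 = 0.5630; E_B = (0.2269 − 0.5630)/√2 = -0.2377.
E_A − E_B = -0.3766 − (-0.2377) = -0.1389 ≈ -0.14.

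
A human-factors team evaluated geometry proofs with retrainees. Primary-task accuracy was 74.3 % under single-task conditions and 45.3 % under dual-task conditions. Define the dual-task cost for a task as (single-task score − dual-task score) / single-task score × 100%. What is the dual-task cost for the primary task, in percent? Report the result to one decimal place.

Cost = (74.3 − 45.3) / 74.3 × 100%
     = 29.0000 / 74.3 × 100% = 39.0310%.
≈ 39.0%.

39.0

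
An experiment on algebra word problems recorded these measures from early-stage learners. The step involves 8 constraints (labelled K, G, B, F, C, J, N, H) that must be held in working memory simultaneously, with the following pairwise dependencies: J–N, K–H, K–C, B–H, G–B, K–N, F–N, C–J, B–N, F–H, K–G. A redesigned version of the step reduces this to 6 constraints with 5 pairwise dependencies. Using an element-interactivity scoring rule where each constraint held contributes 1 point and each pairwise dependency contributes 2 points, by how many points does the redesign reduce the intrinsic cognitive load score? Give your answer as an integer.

Original: 8 × 1 + 11 × 2 = 8 + 22 = 30.
Redesigned: 6 × 1 + 5 × 2 = 6 + 10 = 16.
Reduction = 30 − 16 = 14.

14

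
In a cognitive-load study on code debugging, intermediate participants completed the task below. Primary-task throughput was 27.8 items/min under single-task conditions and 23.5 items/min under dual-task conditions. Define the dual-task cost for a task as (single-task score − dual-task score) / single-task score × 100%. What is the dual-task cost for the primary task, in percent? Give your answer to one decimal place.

Cost = (27.8 − 23.5) / 27.8 × 100%
     = 4.3000 / 27.8 × 100% = 15.4676%.
≈ 15.5%.

15.5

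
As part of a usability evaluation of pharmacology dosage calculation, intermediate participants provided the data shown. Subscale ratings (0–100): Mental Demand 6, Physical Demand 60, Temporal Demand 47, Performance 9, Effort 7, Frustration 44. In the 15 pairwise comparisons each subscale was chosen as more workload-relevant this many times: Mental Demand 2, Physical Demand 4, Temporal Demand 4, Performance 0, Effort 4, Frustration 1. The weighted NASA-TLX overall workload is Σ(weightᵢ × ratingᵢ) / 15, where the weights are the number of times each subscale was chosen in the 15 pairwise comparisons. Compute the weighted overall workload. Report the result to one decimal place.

The tallies are the weights (they sum to 15).
Weighted sum = 2·6 + 4·60 + 4·47 + 0·9 + 4·7 + 1·44
            = 12 + 240 + 188 + 0 + 28 + 44 = 512.
Overall workload = 512 / 15 = 34.1333 ≈ 34.1.

34.1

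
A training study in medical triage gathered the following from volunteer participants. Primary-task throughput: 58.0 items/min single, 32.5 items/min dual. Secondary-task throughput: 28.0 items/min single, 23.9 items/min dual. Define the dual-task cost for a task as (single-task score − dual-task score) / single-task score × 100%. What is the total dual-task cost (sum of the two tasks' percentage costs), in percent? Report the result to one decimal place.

58.6

Primary cost = (58.0 − 32.5) / 58.0 × 100% = 43.9655%.
Secondary cost = (28.0 − 23.9) / 28.0 × 100% = 14.6429%.
Total = 43.9655% + 14.6429% = 58.6084% ≈ 58.6%.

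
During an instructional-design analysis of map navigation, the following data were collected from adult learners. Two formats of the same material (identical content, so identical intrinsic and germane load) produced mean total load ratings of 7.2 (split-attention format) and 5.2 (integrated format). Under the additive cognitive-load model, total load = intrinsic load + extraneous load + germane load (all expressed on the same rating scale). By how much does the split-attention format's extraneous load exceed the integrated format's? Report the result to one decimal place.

Intrinsic and germane load are equal across formats, so the difference in total load equals the difference in extraneous load.
Extraneous-load difference = 7.2 − 5.2 = 2.0.

2.0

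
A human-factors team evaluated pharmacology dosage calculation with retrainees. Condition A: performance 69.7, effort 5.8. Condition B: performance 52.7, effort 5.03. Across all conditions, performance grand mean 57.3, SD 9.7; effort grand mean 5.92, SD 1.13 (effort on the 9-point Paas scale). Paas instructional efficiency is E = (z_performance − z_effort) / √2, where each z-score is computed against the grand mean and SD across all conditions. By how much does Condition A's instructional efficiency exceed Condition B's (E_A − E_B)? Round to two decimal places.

0.76

Condition A: z_P = (69.7 − 57.3)/9.7 = 1.2784; z_E = (5.8 − 5.92)/1.13 = -0.1062; E_A = (1.2784 − (-0.1062))/√2 = 0.9791.
Condition B: z_P = (52.7 − 57.3)/9.7 = -0.4742; z_E = (5.03 − 5.92)/1.13 = -0.7876; E_B = (-0.4742 − (-0.7876))/√2 = 0.2216.
E_A − E_B = 0.9791 − 0.2216 = 0.7575 ≈ 0.76.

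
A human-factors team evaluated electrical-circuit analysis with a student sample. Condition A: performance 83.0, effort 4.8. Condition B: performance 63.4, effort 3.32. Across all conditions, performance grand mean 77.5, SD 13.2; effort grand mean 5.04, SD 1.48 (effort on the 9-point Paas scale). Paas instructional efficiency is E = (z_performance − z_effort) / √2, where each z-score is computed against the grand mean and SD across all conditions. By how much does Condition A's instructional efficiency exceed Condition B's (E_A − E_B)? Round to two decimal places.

0.34

Condition A: z_P = (83.0 − 77.5)/13.2 = 0.4167; z_E = (4.8 − 5.04)/1.48 = -0.1622; E_A = (0.4167 − (-0.1622))/√2 = 0.4093.
Condition B: z_P = (63.4 − 77.5)/13.2 = -1.0682; z_E = (3.32 − 5.04)/1.48 = -1.1622; E_B = (-1.0682 − (-1.1622))/√2 = 0.0665.
E_A − E_B = 0.4093 − 0.0665 = 0.3428 ≈ 0.34.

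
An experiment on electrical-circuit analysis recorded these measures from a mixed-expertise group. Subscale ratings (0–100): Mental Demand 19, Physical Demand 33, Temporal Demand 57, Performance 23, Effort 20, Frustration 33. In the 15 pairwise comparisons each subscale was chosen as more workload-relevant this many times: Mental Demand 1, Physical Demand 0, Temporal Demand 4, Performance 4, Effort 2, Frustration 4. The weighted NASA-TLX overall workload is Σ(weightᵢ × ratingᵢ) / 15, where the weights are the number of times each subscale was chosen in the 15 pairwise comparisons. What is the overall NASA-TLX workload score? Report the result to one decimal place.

34.1

The tallies are the weights (they sum to 15).
Weighted sum = 1·19 + 0·33 + 4·57 + 4·23 + 2·20 + 4·33
            = 19 + 0 + 228 + 92 + 40 + 132 = 511.
Overall workload = 511 / 15 = 34.0667 ≈ 34.1.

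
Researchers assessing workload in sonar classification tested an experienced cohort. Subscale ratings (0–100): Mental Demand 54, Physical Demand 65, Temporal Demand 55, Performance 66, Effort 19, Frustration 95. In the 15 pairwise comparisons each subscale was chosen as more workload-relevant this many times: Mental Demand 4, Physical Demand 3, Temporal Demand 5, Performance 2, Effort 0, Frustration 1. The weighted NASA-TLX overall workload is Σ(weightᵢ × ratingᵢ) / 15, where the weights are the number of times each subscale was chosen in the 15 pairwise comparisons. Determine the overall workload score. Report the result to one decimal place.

The tallies are the weights (they sum to 15).
Weighted sum = 4·54 + 3·65 + 5·55 + 2·66 + 0·19 + 1·95
            = 216 + 195 + 275 + 132 + 0 + 95 = 913.
Overall workload = 913 / 15 = 60.8667 ≈ 60.9.

60.9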